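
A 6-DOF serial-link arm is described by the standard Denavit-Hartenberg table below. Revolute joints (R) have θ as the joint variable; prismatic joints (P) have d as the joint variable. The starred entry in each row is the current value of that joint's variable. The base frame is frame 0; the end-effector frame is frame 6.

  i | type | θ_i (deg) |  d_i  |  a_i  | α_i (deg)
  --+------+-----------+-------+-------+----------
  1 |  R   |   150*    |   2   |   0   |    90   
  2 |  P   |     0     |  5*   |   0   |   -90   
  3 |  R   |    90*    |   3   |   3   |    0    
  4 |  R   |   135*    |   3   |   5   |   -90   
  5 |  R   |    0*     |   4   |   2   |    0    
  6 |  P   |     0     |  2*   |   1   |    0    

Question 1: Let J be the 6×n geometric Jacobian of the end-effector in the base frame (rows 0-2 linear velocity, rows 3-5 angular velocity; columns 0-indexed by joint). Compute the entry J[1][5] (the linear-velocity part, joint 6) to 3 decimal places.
0.966

prismatic axis z_5 = (-0.2588,0.9659,0.0000)
J_v[:, 5] = z_5; J_ω[:, 5] = (0,0,0)
entry J[1][5] = 0.9659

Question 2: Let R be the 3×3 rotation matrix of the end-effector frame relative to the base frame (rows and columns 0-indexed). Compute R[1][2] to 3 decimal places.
0.966

End-effector z-axis (col 2 of R) = (-0.2588,0.9659,0.0000)
R[1][2] = 0.9659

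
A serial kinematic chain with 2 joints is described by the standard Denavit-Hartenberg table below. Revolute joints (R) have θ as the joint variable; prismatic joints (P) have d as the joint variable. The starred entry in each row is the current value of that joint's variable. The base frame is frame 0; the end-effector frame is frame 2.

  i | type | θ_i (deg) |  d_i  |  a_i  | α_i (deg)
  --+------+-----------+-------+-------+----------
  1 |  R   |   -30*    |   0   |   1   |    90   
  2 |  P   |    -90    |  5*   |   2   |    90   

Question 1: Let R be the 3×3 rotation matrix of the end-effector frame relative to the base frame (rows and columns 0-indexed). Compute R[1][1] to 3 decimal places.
-0.866

End-effector y-axis (col 1 of R) = (-0.5000,-0.8660,0.0000)
R[1][1] = -0.8660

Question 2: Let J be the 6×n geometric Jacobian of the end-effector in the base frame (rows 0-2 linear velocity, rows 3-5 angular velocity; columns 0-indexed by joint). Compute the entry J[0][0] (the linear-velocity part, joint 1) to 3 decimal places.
axis z_0 = ẑ; lever o_n−o_0 = (-1.6340,-4.8301,-2.0000)
cross product → J_v[:, 0] = (4.8301,-1.6340,0.0000)
J_ω[:, 0] = z_0
entry J[0][0] = 4.8301

4.830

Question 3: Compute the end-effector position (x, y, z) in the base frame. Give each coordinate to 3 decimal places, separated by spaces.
-1.634 -4.830 -2.000

after link 1: o_1 = (0.8660, -0.5000, 0.0000)
after link 2: o_2 = (-1.6340, -4.8301, -2.0000)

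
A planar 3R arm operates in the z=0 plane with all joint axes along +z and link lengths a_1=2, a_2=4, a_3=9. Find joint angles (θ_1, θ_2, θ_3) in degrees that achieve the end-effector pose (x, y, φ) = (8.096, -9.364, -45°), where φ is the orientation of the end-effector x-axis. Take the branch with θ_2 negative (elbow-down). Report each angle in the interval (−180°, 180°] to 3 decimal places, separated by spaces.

wrist centre = target − a_3·(cos φ, sin φ) = (1.7320, -3.0000)
cos θ_2 = (12.0002−2²−4²)/(2·2·4) = -0.5000; θ_2 = -119.9992° (elbow-down)
β = atan2(-3.0000,1.7320) = -60.0005°; ψ = atan2(-3.4641,0.0000) = -89.9992°
θ_1 = β − ψ = 29.9987°
θ_3 = φ − θ_1 − θ_2 = 45.0005° (wrapped to (-180°,180°])

29.999 -119.999 45.000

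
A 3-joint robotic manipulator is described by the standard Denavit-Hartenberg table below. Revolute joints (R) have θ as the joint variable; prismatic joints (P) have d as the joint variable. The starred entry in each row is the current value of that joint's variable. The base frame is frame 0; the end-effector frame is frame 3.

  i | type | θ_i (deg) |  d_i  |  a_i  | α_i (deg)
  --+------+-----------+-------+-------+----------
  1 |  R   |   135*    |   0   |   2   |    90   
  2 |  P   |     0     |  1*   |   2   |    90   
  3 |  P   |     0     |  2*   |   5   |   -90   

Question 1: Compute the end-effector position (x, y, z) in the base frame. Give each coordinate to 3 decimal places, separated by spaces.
-5.657 7.071 -2.000

after link 1: o_1 = (-1.4142, 1.4142, 0.0000)
after link 2: o_2 = (-2.1213, 3.5355, 0.0000)
after link 3: o_3 = (-5.6569, 7.0711, -2.0000)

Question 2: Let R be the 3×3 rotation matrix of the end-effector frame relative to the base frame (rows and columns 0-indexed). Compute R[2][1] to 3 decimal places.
1.000

End-effector y-axis (col 1 of R) = (-0.0000,-0.0000,1.0000)
R[2][1] = 1.0000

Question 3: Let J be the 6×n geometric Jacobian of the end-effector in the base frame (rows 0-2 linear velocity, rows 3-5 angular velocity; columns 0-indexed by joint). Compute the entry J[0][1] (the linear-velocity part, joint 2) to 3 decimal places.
prismatic axis z_1 = (0.7071,0.7071,0.0000)
J_v[:, 1] = z_1; J_ω[:, 1] = (0,0,0)
entry J[0][1] = 0.7071

0.707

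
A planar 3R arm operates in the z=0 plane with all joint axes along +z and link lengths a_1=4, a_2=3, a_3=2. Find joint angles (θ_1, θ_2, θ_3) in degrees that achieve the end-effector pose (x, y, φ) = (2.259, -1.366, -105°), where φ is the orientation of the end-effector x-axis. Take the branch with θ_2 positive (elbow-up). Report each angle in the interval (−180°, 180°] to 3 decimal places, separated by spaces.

-36.953 134.998 156.954

wrist centre = target − a_3·(cos φ, sin φ) = (2.7766, 0.5659)
cos θ_2 = (8.0299−4²−3²)/(2·4·3) = -0.7071; θ_2 = 134.9984° (elbow-up)
β = atan2(0.5659,2.7766) = 11.5186°; ψ = atan2(2.1214,1.8787) = 48.4712°
θ_1 = β − ψ = -36.9526°
θ_3 = φ − θ_1 − θ_2 = 156.9542° (wrapped to (-180°,180°])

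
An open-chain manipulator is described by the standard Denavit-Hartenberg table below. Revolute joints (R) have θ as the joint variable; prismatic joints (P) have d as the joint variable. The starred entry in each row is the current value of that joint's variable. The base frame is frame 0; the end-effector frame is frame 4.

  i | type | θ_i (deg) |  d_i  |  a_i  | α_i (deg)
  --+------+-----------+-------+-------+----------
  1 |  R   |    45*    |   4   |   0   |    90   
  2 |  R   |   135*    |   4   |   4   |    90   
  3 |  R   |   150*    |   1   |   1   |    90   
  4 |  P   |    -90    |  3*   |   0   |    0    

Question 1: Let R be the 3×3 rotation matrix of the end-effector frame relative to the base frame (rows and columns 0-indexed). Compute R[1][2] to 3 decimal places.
-0.862

End-effector z-axis (col 2 of R) = (0.3624,-0.8624,0.3536)
R[1][2] = -0.8624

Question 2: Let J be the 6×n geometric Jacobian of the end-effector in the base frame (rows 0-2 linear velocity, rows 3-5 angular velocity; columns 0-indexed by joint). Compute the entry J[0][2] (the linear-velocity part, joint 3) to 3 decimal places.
1.997

axis z_2 = (0.5000,0.5000,0.7071); lever o_n−o_2 = (2.3737,-2.0077,1.1554)
cross product → J_v[:, 2] = (1.9973,1.1008,-2.1907)
J_ω[:, 2] = z_2
entry J[0][2] = 1.9973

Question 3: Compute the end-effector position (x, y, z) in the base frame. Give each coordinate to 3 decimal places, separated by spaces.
3.202 -6.836 7.984

after link 1: o_1 = (0.0000, 0.0000, 4.0000)
after link 2: o_2 = (0.8284, -4.8284, 6.8284)
after link 3: o_3 = (2.1150, -4.2490, 6.9232)
after link 4: o_4 = (3.2021, -6.8361, 7.9838)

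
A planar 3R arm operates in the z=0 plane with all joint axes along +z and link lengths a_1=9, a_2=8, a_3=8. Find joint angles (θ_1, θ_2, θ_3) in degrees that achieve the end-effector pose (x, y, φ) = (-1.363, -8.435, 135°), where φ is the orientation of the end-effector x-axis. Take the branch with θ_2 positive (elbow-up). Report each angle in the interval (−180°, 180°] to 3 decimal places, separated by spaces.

wrist centre = target − a_3·(cos φ, sin φ) = (4.2939, -14.0919)
cos θ_2 = (217.0175−9²−8²)/(2·9·8) = 0.5001; θ_2 = 59.9919° (elbow-up)
β = atan2(-14.0919,4.2939) = -73.0538°; ψ = atan2(6.9276,13.0010) = 28.0512°
θ_1 = β − ψ = -101.1049°
θ_3 = φ − θ_1 − θ_2 = 176.1130° (wrapped to (-180°,180°])

-101.105 59.992 176.113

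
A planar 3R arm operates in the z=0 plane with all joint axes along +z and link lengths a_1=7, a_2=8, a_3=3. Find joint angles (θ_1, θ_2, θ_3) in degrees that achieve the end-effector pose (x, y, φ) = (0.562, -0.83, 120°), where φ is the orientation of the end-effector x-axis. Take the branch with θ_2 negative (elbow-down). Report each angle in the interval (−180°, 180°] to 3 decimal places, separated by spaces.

30.000 -150.002 -119.999

wrist centre = target − a_3·(cos φ, sin φ) = (2.0620, -3.4281)
cos θ_2 = (16.0036−7²−8²)/(2·7·8) = -0.8660; θ_2 = -150.0016° (elbow-down)
β = atan2(-3.4281,2.0620) = -58.9729°; ψ = atan2(-3.9998,0.0717) = -88.9733°
θ_1 = β − ψ = 30.0003°
θ_3 = φ − θ_1 − θ_2 = -119.9987° (wrapped to (-180°,180°])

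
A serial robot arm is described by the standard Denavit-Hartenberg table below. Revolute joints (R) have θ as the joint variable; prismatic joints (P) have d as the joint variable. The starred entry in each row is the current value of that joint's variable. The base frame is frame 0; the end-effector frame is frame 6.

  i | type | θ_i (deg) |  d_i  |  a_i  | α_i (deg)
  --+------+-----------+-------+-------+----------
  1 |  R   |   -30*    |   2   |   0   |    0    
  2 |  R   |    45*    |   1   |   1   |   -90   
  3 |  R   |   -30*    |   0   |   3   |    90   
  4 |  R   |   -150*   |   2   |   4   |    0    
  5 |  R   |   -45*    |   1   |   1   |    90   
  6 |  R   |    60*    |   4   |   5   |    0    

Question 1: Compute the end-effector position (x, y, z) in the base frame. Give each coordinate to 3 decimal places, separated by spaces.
-5.641 1.356 7.943

after link 1: o_1 = (0.0000, 0.0000, 2.0000)
after link 2: o_2 = (0.9659, 0.2588, 3.0000)
after link 3: o_3 = (3.4755, 0.9313, 4.5000)
after link 4: o_4 = (0.1294, -2.0359, 4.5000)
after link 5: o_5 = (-1.2286, -2.1318, 4.8831)
after link 6: o_6 = (-5.6413, 1.3557, 7.9433)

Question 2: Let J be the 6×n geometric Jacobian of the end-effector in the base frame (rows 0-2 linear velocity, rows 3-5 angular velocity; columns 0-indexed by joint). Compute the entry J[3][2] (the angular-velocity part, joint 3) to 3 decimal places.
axis z_2 = (-0.2588,0.9659,0.0000); lever o_n−o_2 = (-6.6072,1.0969,4.9433)
cross product → J_v[:, 2] = (4.7749,1.2794,6.0982)
J_ω[:, 2] = z_2
entry J[3][2] = -0.2588

-0.259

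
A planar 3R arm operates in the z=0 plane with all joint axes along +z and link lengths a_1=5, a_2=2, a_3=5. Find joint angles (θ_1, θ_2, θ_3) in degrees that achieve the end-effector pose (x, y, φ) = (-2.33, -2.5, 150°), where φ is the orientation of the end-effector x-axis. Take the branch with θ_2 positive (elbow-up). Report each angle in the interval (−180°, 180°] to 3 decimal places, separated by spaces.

-89.999 89.999 150.000

wrist centre = target − a_3·(cos φ, sin φ) = (2.0001, -5.0000)
cos θ_2 = (29.0005−5²−2²)/(2·5·2) = 0.0000; θ_2 = 89.9985° (elbow-up)
β = atan2(-5.0000,2.0001) = -68.1973°; ψ = atan2(2.0000,5.0001) = 21.8012°
θ_1 = β − ψ = -89.9985°
θ_3 = φ − θ_1 − θ_2 = 150.0000° (wrapped to (-180°,180°])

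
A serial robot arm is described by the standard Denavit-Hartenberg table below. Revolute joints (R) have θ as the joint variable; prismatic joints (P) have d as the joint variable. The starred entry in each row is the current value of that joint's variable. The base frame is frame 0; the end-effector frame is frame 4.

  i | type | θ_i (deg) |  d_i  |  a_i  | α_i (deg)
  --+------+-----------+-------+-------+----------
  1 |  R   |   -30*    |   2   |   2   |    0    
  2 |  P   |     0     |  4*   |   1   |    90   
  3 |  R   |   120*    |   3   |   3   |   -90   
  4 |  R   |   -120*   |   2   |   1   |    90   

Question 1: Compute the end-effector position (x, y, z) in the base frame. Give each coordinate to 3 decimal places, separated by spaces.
after link 1: o_1 = (1.7321, -1.0000, 2.0000)
after link 2: o_2 = (2.5981, -1.5000, 6.0000)
after link 3: o_3 = (-0.2010, -3.3481, 8.5981)
after link 4: o_4 = (-1.9175, -3.3571, 7.1651)

-1.917 -3.357 7.165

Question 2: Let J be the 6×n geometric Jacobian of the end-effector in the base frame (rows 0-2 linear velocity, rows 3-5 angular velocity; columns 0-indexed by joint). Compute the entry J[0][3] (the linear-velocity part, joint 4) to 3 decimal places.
axis z_3 = (-0.7500,0.4330,-0.5000); lever o_n−o_3 = (-1.7165,-0.0090,-1.4330)
cross product → J_v[:, 3] = (-0.6250,-0.2165,0.7500)
J_ω[:, 3] = z_3
entry J[0][3] = -0.6250

-0.625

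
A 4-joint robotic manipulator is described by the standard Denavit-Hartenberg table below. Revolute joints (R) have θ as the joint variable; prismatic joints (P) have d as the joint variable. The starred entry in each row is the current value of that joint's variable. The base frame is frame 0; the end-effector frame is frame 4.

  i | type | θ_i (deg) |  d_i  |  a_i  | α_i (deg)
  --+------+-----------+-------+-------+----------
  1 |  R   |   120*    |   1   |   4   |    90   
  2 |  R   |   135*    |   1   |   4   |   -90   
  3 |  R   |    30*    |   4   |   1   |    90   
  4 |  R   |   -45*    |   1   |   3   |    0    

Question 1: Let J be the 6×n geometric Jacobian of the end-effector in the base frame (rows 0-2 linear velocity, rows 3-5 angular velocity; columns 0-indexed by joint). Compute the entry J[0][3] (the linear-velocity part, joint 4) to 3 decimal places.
axis z_3 = (0.9268,0.1268,0.3536); lever o_n−o_3 = (-0.0923,-0.2295,3.1526)
cross product → J_v[:, 3] = (0.4810,-2.9544,-0.2010)
J_ω[:, 3] = z_3
entry J[0][3] = 0.4810

0.481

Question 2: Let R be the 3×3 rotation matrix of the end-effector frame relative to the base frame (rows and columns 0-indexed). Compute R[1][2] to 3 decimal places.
End-effector z-axis (col 2 of R) = (0.9268,0.1268,0.3536)
R[1][2] = 0.1268

0.127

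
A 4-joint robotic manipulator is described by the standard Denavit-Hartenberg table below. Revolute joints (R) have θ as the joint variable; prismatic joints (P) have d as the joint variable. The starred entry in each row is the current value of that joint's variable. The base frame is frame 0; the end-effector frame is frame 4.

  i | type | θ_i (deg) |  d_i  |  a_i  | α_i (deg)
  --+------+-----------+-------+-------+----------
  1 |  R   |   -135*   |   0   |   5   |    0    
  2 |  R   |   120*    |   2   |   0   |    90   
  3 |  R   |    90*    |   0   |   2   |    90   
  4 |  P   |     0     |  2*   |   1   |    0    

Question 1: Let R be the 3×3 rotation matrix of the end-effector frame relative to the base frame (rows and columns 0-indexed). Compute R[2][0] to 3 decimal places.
1.000

End-effector x-axis (col 0 of R) = (0.0000,0.0000,1.0000)
R[2][0] = 1.0000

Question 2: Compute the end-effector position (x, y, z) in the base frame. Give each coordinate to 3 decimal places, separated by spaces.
-1.604 -4.053 5.000

after link 1: o_1 = (-3.5355, -3.5355, 0.0000)
after link 2: o_2 = (-3.5355, -3.5355, 2.0000)
after link 3: o_3 = (-3.5355, -3.5355, 4.0000)
after link 4: o_4 = (-1.6037, -4.0532, 5.0000)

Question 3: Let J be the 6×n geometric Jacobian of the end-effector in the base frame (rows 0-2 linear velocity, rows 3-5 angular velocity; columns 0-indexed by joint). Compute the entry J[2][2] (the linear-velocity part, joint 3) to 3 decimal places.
2.000

axis z_2 = (-0.2588,-0.9659,0.0000); lever o_n−o_2 = (1.9319,-0.5176,3.0000)
cross product → J_v[:, 2] = (-2.8978,0.7765,2.0000)
J_ω[:, 2] = z_2
entry J[2][2] = 2.0000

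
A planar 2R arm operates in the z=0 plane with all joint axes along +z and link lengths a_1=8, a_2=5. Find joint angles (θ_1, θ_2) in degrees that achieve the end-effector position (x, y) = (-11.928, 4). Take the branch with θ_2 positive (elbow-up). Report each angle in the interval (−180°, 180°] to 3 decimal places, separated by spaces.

cos θ_2 = (158.2772−8²−5²)/(2·8·5) = 0.8660; θ_2 = 30.0069° (elbow-up)
β = atan2(4.0000,-11.9280) = 161.4614°; ψ = atan2(2.5005,12.3298) = 11.4643°
θ_1 = β − ψ = 149.9971°

149.997 30.007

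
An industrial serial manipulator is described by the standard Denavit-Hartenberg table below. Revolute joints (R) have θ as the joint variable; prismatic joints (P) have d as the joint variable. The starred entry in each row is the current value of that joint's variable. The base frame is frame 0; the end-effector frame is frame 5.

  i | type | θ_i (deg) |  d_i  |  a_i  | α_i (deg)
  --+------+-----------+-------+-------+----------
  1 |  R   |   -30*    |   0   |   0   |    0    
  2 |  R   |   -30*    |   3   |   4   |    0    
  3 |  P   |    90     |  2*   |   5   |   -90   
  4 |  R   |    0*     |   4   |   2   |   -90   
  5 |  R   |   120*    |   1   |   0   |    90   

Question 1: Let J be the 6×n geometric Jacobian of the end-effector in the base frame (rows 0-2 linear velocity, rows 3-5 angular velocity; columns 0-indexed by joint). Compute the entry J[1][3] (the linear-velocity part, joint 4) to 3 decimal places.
axis z_3 = (-0.5000,0.8660,0.0000); lever o_n−o_3 = (-0.2679,4.4641,-1.0000)
cross product → J_v[:, 3] = (-0.8660,-0.5000,-2.0000)
J_ω[:, 3] = z_3
entry J[1][3] = -0.5000

-0.500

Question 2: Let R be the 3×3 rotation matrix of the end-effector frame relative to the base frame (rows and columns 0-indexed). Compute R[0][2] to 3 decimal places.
1.000

End-effector z-axis (col 2 of R) = (1.0000,0.0000,-0.0000)
R[0][2] = 1.0000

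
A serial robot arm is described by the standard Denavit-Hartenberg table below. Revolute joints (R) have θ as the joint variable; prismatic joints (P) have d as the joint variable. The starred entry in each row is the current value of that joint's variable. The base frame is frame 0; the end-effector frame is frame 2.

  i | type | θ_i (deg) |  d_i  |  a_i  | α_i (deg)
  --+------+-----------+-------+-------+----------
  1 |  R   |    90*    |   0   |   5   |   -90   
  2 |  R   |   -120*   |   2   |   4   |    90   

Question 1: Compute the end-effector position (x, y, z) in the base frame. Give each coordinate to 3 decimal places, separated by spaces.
-2.000 3.000 3.464

after link 1: o_1 = (0.0000, 5.0000, 0.0000)
after link 2: o_2 = (-2.0000, 3.0000, 3.4641)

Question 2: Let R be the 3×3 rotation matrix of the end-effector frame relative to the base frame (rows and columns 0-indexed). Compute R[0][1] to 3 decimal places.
-1.000

End-effector y-axis (col 1 of R) = (-1.0000,0.0000,0.0000)
R[0][1] = -1.0000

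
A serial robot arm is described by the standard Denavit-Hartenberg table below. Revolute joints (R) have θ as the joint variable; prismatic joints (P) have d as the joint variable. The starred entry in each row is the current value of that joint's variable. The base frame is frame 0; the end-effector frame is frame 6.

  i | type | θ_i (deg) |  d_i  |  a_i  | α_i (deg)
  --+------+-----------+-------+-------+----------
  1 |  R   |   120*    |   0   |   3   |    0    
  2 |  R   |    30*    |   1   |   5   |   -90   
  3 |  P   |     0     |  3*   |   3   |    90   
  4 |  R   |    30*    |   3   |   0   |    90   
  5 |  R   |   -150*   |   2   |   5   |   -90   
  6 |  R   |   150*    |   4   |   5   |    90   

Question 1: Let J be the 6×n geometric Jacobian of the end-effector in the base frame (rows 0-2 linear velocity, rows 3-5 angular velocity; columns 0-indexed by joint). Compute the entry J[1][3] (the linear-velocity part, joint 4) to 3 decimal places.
-1.420

axis z_3 = (0.0000,0.0000,1.0000); lever o_n−o_3 = (-1.4199,-0.5000,-0.7990)
cross product → J_v[:, 3] = (0.5000,-1.4199,0.0000)
J_ω[:, 3] = z_3
entry J[1][3] = -1.4199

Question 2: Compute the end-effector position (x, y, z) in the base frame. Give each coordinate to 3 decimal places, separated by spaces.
after link 1: o_1 = (-1.5000, 2.5981, 0.0000)
after link 2: o_2 = (-5.8301, 5.0981, 1.0000)
after link 3: o_3 = (-9.9282, 4.0000, 1.0000)
after link 4: o_4 = (-9.9282, 4.0000, 4.0000)
after link 5: o_5 = (-5.5981, 6.0000, 1.5000)
after link 6: o_6 = (-11.3481, 3.5000, 0.2010)

-11.348 3.500 0.201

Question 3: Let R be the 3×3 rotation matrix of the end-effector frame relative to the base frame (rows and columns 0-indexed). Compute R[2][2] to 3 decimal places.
End-effector z-axis (col 2 of R) = (0.4330,-0.8660,-0.2500)
R[2][2] = -0.2500

-0.250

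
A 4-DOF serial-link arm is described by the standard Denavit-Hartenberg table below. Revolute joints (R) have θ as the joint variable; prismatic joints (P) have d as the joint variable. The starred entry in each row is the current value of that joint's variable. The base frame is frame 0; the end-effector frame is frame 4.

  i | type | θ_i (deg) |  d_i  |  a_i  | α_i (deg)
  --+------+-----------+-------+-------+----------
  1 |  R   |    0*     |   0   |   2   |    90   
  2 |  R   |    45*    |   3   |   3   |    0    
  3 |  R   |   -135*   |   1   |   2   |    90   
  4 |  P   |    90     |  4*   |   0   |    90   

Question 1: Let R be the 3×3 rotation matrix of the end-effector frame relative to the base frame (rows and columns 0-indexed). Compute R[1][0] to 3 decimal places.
End-effector x-axis (col 0 of R) = (0.0000,-1.0000,0.0000)
R[1][0] = -1.0000

-1.000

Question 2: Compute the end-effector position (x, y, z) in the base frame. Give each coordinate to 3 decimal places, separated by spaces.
after link 1: o_1 = (2.0000, 0.0000, 0.0000)
after link 2: o_2 = (4.1213, -3.0000, 2.1213)
after link 3: o_3 = (4.1213, -4.0000, 0.1213)
after link 4: o_4 = (0.1213, -4.0000, 0.1213)

0.121 -4.000 0.121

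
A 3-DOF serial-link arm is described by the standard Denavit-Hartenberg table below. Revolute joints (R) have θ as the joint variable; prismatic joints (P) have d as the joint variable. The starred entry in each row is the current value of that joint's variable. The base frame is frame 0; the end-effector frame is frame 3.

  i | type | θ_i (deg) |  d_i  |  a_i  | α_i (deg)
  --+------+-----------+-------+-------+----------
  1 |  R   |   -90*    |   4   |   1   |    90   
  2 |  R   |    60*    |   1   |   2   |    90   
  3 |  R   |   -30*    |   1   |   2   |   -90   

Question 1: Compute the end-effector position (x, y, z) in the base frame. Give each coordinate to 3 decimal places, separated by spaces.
0.000 -3.732 6.732

after link 1: o_1 = (0.0000, -1.0000, 4.0000)
after link 2: o_2 = (-1.0000, -2.0000, 5.7321)
after link 3: o_3 = (0.0000, -3.7321, 6.7321)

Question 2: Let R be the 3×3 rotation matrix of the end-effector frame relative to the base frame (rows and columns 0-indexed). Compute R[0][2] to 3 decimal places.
End-effector z-axis (col 2 of R) = (-0.8660,-0.2500,0.4330)
R[0][2] = -0.8660

-0.866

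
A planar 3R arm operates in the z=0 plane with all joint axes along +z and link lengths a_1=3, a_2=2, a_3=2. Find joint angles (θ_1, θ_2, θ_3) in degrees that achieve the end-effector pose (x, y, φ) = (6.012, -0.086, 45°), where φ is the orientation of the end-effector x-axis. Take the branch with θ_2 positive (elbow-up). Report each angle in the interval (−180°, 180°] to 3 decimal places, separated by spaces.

wrist centre = target − a_3·(cos φ, sin φ) = (4.5978, -1.5002)
cos θ_2 = (23.3903−3²−2²)/(2·3·2) = 0.8659; θ_2 = 30.0193° (elbow-up)
β = atan2(-1.5002,4.5978) = -18.0710°; ψ = atan2(1.0006,4.7317) = 11.9401°
θ_1 = β − ψ = -30.0111°
θ_3 = φ − θ_1 − θ_2 = 44.9917° (wrapped to (-180°,180°])

-30.011 30.019 44.992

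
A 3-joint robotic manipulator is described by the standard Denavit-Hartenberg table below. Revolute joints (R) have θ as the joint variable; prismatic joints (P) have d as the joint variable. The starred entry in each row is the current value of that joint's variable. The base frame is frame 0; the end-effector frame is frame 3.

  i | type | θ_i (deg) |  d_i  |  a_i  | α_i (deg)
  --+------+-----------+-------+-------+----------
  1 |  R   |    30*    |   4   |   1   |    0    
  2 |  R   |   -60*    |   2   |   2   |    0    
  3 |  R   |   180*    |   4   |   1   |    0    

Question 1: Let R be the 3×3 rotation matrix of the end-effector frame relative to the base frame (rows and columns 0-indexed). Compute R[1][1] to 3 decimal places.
End-effector y-axis (col 1 of R) = (-0.5000,-0.8660,0.0000)
R[1][1] = -0.8660

-0.866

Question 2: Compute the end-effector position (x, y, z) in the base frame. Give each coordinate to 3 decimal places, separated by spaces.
after link 1: o_1 = (0.8660, 0.5000, 4.0000)
after link 2: o_2 = (2.5981, -0.5000, 6.0000)
after link 3: o_3 = (1.7321, 0.0000, 10.0000)

1.732 0.000 10.000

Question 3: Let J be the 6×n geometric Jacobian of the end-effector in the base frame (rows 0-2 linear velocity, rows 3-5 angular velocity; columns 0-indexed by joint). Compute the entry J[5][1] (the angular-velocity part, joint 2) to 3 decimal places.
axis z_1 = (0.0000,0.0000,1.0000); lever o_n−o_1 = (0.8660,-0.5000,6.0000)
cross product → J_v[:, 1] = (0.5000,0.8660,-0.0000)
J_ω[:, 1] = z_1
entry J[5][1] = 1.0000

1.000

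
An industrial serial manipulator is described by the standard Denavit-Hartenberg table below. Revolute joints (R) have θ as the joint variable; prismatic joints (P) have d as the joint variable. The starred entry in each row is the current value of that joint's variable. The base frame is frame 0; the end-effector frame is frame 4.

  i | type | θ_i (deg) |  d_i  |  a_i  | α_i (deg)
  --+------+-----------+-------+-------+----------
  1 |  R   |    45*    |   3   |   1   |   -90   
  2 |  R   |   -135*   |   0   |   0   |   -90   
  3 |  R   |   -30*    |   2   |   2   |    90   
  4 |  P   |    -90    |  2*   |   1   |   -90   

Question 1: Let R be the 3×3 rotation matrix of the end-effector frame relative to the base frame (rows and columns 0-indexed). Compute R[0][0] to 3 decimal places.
End-effector x-axis (col 0 of R) = (-0.5000,-0.5000,-0.7071)
R[0][0] = -0.5000

-0.500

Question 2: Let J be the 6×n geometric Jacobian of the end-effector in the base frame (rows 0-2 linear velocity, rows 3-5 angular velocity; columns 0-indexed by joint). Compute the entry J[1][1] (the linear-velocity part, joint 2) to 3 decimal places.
0.866

axis z_1 = (-0.7071,0.7071,0.0000); lever o_n−o_1 = (-1.7979,2.0658,1.2247)
cross product → J_v[:, 1] = (0.8660,0.8660,-0.1895)
J_ω[:, 1] = z_1
entry J[1][1] = 0.8660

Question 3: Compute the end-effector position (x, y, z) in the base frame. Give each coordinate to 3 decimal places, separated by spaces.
-1.091 2.773 4.225

after link 1: o_1 = (0.7071, 0.7071, 3.0000)
after link 2: o_2 = (0.7071, 0.7071, 3.0000)
after link 3: o_3 = (0.1340, 1.5482, 5.6390)
after link 4: o_4 = (-1.0908, 2.7729, 4.2247)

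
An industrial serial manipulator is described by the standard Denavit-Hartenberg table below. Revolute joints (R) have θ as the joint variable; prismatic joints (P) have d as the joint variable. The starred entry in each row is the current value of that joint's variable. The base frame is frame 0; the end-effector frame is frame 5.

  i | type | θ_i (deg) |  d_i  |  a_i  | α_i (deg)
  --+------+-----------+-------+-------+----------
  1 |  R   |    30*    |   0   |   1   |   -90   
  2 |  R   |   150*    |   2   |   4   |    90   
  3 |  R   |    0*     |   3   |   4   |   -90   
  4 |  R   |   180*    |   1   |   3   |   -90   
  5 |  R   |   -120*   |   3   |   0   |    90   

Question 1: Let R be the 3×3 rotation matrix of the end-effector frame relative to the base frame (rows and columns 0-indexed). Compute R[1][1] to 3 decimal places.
End-effector y-axis (col 1 of R) = (0.4330,0.2500,-0.8660)
R[1][1] = 0.2500

0.250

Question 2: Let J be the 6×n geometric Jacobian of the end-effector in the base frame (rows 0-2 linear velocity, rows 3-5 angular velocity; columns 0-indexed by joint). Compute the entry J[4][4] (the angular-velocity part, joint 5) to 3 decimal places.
axis z_4 = (0.4330,0.2500,-0.8660); lever o_n−o_4 = (1.2990,0.7500,-2.5981)
cross product → J_v[:, 4] = (-0.0000,0.0000,-0.0000)
J_ω[:, 4] = z_4
entry J[4][4] = 0.2500

0.250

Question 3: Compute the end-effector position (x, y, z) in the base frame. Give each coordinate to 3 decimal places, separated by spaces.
-1.786 2.433 -7.696

after link 1: o_1 = (0.8660, 0.5000, 0.0000)
after link 2: o_2 = (-3.1340, 0.5000, -2.0000)
after link 3: o_3 = (-4.8349, -0.4821, -6.5981)
after link 4: o_4 = (-3.0849, 1.6830, -5.0981)
after link 5: o_5 = (-1.7859, 2.4330, -7.6962)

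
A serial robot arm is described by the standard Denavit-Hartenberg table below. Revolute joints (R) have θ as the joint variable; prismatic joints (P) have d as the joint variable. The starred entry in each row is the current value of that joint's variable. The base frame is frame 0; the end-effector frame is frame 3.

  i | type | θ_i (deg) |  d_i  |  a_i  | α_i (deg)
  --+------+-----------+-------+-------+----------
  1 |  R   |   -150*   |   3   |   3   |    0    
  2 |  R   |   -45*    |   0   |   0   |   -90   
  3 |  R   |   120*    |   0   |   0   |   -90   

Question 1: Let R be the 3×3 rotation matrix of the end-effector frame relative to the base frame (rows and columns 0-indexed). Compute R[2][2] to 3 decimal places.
End-effector z-axis (col 2 of R) = (0.8365,-0.2241,0.5000)
R[2][2] = 0.5000

0.500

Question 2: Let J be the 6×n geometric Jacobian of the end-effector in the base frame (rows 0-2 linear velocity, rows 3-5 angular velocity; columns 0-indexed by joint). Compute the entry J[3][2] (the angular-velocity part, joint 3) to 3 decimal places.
-0.259

axis z_2 = (-0.2588,-0.9659,0.0000); lever o_n−o_2 = (0.0000,0.0000,0.0000)
cross product → J_v[:, 2] = (-0.0000,0.0000,0.0000)
J_ω[:, 2] = z_2
entry J[3][2] = -0.2588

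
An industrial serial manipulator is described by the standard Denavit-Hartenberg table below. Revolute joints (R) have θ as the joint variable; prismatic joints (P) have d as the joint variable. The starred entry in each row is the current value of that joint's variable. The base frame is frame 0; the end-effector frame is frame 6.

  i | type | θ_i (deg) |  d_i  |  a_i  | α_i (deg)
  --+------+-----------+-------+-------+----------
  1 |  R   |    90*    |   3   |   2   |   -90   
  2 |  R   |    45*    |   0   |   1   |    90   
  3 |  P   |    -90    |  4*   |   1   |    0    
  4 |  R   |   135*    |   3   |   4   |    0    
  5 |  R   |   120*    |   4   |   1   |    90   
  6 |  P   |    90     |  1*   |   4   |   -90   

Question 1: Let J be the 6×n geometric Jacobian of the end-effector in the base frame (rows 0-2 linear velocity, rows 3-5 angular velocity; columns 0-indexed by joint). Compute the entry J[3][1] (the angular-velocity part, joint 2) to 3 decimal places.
-1.000

axis z_1 = (-1.0000,0.0000,0.0000); lever o_n−o_1 = (-3.0532,12.8137,8.3995)
cross product → J_v[:, 1] = (-0.0000,8.3995,-12.8137)
J_ω[:, 1] = z_1
entry J[3][1] = -1.0000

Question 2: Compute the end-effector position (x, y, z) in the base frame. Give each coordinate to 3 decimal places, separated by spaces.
-3.053 14.814 11.399

after link 1: o_1 = (0.0000, 2.0000, 3.0000)
after link 2: o_2 = (0.0000, 2.7071, 2.2929)
after link 3: o_3 = (1.0000, 5.5355, 5.1213)
after link 4: o_4 = (-1.8284, 9.6569, 5.2426)
after link 5: o_5 = (-2.0872, 11.8023, 8.7541)
after link 6: o_6 = (-3.0532, 14.8137, 11.3995)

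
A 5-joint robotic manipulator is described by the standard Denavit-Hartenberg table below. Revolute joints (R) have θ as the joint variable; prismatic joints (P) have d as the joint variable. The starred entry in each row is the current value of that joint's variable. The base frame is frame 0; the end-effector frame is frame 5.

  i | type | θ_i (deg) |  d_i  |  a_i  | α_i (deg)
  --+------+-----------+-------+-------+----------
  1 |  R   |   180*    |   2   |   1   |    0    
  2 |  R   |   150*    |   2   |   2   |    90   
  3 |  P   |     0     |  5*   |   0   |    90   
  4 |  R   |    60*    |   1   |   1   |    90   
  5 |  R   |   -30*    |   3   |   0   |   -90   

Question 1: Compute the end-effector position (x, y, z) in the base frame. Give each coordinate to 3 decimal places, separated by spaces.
1.232 -6.330 3.000

after link 1: o_1 = (-1.0000, 0.0000, 2.0000)
after link 2: o_2 = (0.7321, -1.0000, 4.0000)
after link 3: o_3 = (-1.7679, -5.3301, 4.0000)
after link 4: o_4 = (-1.7679, -6.3301, 3.0000)
after link 5: o_5 = (1.2321, -6.3301, 3.0000)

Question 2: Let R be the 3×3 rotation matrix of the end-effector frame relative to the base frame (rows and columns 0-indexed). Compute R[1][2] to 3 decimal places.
-0.500

End-effector z-axis (col 2 of R) = (0.0000,-0.5000,-0.8660)
R[1][2] = -0.5000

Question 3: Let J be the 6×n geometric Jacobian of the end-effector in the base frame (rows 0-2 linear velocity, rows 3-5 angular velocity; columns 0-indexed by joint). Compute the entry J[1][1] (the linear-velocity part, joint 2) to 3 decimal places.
2.232

axis z_1 = (0.0000,0.0000,1.0000); lever o_n−o_1 = (2.2321,-6.3301,1.0000)
cross product → J_v[:, 1] = (6.3301,2.2321,-0.0000)
J_ω[:, 1] = z_1
entry J[1][1] = 2.2321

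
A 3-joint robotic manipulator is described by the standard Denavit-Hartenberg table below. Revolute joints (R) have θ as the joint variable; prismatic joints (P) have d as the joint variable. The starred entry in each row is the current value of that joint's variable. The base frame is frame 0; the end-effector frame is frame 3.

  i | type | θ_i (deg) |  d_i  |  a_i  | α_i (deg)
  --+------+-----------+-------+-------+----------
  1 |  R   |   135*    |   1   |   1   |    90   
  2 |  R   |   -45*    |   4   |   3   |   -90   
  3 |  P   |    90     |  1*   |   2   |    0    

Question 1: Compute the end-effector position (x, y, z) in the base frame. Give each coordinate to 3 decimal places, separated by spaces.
after link 1: o_1 = (-0.7071, 0.7071, 1.0000)
after link 2: o_2 = (0.6213, 5.0355, -1.1213)
after link 3: o_3 = (-1.2929, 4.1213, -0.4142)

-1.293 4.121 -0.414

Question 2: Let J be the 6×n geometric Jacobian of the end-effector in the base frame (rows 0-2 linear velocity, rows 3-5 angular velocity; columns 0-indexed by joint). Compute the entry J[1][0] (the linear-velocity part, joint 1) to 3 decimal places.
-1.293

axis z_0 = ẑ; lever o_n−o_0 = (-1.2929,4.1213,-0.4142)
cross product → J_v[:, 0] = (-4.1213,-1.2929,0.0000)
J_ω[:, 0] = z_0
entry J[1][0] = -1.2929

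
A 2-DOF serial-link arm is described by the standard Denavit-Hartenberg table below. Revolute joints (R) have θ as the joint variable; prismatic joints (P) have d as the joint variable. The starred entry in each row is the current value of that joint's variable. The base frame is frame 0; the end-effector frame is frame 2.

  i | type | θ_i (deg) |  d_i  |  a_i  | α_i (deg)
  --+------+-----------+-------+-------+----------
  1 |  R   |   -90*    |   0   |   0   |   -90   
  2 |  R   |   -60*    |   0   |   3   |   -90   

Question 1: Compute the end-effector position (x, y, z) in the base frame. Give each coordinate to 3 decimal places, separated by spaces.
-0.000 -1.500 2.598

after link 1: o_1 = (0.0000, 0.0000, 0.0000)
after link 2: o_2 = (-0.0000, -1.5000, 2.5981)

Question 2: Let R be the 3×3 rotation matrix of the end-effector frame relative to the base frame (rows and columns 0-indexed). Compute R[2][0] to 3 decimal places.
0.866

End-effector x-axis (col 0 of R) = (-0.0000,-0.5000,0.8660)
R[2][0] = 0.8660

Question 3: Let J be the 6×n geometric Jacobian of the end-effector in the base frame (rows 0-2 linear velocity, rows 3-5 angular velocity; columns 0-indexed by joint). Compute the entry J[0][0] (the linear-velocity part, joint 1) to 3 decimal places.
axis z_0 = ẑ; lever o_n−o_0 = (-0.0000,-1.5000,2.5981)
cross product → J_v[:, 0] = (1.5000,-0.0000,0.0000)
J_ω[:, 0] = z_0
entry J[0][0] = 1.5000

1.500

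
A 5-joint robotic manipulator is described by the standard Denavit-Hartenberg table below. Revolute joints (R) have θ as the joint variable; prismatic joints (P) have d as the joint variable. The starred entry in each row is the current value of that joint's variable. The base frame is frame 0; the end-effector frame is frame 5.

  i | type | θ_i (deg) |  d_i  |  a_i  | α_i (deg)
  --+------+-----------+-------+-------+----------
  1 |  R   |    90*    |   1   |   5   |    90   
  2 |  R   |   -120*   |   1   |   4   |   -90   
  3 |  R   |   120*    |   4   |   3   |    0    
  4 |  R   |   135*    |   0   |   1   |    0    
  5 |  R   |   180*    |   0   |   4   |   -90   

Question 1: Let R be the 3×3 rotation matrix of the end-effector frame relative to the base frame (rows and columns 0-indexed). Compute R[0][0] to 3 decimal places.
End-effector x-axis (col 0 of R) = (-0.9659,-0.1294,-0.2241)
R[0][0] = -0.9659

-0.966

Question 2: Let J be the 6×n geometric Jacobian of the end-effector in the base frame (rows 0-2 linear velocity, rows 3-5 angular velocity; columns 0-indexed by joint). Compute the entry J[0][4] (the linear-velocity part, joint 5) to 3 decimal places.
-1.035

axis z_4 = (0.0000,0.8660,-0.5000); lever o_n−o_4 = (-3.8637,-0.5176,-0.8966)
cross product → J_v[:, 4] = (-1.0353,1.9319,3.3461)
J_ω[:, 4] = z_4
entry J[0][4] = -1.0353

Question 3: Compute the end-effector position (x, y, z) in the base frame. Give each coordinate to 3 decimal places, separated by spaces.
-4.496 6.826 -3.837

after link 1: o_1 = (0.0000, 5.0000, 1.0000)
after link 2: o_2 = (1.0000, 3.0000, -2.4641)
after link 3: o_3 = (-1.5981, 7.2141, -3.1651)
after link 4: o_4 = (-0.6322, 7.3435, -2.9409)
after link 5: o_5 = (-4.4959, 6.8259, -3.8375)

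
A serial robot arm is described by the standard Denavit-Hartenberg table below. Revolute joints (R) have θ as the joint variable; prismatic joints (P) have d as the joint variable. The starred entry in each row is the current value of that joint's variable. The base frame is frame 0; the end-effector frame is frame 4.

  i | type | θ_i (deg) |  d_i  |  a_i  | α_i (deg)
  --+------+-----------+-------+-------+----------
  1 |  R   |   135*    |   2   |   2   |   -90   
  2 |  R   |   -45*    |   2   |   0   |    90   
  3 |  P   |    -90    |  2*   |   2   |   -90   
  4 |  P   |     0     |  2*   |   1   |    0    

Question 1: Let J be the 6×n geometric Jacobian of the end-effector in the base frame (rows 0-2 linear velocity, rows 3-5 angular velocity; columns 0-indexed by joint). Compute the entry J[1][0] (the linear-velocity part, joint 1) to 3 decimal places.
-0.707

axis z_0 = ẑ; lever o_n−o_0 = (-0.7071,2.1213,4.8284)
cross product → J_v[:, 0] = (-2.1213,-0.7071,0.0000)
J_ω[:, 0] = z_0
entry J[1][0] = -0.7071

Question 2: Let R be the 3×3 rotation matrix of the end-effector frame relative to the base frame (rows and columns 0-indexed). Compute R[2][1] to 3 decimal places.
-0.707

End-effector y-axis (col 1 of R) = (-0.5000,0.5000,-0.7071)
R[2][1] = -0.7071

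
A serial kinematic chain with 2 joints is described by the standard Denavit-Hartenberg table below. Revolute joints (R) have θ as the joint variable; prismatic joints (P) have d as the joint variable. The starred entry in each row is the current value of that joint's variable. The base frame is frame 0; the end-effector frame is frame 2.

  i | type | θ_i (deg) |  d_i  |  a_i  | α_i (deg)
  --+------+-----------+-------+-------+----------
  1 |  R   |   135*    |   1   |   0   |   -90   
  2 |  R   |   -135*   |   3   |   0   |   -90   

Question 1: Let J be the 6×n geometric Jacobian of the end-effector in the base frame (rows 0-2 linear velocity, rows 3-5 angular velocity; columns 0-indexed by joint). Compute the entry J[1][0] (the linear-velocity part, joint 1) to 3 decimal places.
-2.121

axis z_0 = ẑ; lever o_n−o_0 = (-2.1213,-2.1213,1.0000)
cross product → J_v[:, 0] = (2.1213,-2.1213,0.0000)
J_ω[:, 0] = z_0
entry J[1][0] = -2.1213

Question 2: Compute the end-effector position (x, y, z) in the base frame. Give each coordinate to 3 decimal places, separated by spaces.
-2.121 -2.121 1.000

after link 1: o_1 = (0.0000, 0.0000, 1.0000)
after link 2: o_2 = (-2.1213, -2.1213, 1.0000)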